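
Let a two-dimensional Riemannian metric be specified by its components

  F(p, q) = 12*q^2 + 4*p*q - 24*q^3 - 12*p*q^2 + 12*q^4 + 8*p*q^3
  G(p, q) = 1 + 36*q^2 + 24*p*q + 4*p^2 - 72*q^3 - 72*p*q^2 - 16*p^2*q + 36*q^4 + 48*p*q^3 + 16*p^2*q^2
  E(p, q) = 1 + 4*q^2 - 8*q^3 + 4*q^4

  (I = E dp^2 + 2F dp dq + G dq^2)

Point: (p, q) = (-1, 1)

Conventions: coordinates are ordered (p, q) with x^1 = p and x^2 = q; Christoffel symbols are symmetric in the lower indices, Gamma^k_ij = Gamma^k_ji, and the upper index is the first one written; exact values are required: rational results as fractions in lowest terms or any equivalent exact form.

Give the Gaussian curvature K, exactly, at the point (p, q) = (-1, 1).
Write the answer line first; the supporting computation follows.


Answer: K = -4/25

E = 1, F = 0, G = 5, EG - F^2 = 5 at the point
E_p = 0, E_q = 0, F_p = 0, F_q = -4, G_p = -8, G_q = -8
E_qq = 8, F_pq = 4, G_pp = 8
By Brioschi, K is (det M1 - det M2) divided by (EG - F^2) squared.
M1 = [[-E_qq/2 + F_pq - G_pp/2, E_p/2, F_p - E_q/2], [F_q - G_p/2, E, F], [G_q/2, F, G]] = [[-4, 0, 0], [0, 1, 0], [-4, 0, 5]]; det M1 = -20
M2 = [[0, E_q/2, G_p/2], [E_q/2, E, F], [G_p/2, F, G]] = [[0, 0, -4], [0, 1, 0], [-4, 0, 5]]; det M2 = -16
det M1 - det M2 = -4; K = -4 / (5)^2 = -4/25


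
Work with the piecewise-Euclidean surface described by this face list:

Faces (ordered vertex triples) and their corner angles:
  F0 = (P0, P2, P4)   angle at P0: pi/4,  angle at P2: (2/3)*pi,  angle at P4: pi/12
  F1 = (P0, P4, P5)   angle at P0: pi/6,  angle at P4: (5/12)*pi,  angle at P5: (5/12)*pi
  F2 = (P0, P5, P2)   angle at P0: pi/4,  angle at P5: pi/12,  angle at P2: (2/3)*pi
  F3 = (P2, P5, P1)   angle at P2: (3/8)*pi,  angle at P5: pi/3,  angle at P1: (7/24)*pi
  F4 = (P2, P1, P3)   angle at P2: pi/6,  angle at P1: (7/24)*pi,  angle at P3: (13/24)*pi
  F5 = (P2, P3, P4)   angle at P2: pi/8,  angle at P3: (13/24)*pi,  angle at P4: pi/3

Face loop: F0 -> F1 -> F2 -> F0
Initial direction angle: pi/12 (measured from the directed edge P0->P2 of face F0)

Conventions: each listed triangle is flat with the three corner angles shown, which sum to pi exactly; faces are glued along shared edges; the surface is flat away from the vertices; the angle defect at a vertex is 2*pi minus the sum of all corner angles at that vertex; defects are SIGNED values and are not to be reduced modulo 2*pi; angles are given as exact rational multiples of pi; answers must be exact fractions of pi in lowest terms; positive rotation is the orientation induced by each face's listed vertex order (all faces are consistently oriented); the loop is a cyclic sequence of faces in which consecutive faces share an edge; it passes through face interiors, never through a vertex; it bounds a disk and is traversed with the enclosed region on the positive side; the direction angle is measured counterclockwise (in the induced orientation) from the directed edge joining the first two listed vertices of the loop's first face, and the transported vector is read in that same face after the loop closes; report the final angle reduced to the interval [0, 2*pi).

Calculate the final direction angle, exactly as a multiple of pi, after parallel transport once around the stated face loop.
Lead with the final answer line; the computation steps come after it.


Answer: final direction angle = (17/12)*pi

enclosed vertex P0: corner angles sum to (2/3)*pi, defect = 2*pi - (2/3)*pi = (4/3)*pi
transport around the loop rotates by the sum of enclosed defects; add to the initial angle mod 2*pi
final angle = pi/12 + (4/3)*pi = (17/12)*pi (mod 2*pi)


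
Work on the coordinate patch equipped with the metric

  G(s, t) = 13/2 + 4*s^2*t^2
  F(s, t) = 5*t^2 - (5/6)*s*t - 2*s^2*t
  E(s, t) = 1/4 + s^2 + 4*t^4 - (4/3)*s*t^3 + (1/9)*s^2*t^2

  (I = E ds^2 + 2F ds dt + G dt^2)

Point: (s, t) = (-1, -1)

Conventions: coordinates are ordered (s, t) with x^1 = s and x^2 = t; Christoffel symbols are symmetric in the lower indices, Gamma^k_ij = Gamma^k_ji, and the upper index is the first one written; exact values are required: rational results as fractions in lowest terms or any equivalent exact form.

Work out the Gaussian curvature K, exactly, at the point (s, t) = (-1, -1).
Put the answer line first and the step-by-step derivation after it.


Answer: K = -204164/94249

E = 145/36, F = 37/6, G = 21/2, EG - F^2 = 307/72 at the point
E_s = -8/9, E_t = -110/9, F_s = -19/6, F_t = -67/6, G_s = -8, G_t = -8
E_tt = 362/9, F_st = 19/6, G_ss = 8
Evaluate Brioschi's two determinant matrices M1, M2 and divide by (EG - F^2)^2.
M1 = [[-E_tt/2 + F_st - G_ss/2, E_s/2, F_s - E_t/2], [F_t - G_s/2, E, F], [G_t/2, F, G]] = [[-377/18, -4/9, 53/18], [-43/6, 145/36, 37/6], [-4, 37/6, 21/2]]; det M1 = -252041/1296
M2 = [[0, E_t/2, G_s/2], [E_t/2, E, F], [G_s/2, F, G]] = [[0, -55/9, -4], [-55/9, 145/36, 37/6], [-4, 37/6, 21/2]]; det M2 = -8375/54
det M1 - det M2 = -51041/1296; K = -51041/1296 / (307/72)^2 = -204164/94249


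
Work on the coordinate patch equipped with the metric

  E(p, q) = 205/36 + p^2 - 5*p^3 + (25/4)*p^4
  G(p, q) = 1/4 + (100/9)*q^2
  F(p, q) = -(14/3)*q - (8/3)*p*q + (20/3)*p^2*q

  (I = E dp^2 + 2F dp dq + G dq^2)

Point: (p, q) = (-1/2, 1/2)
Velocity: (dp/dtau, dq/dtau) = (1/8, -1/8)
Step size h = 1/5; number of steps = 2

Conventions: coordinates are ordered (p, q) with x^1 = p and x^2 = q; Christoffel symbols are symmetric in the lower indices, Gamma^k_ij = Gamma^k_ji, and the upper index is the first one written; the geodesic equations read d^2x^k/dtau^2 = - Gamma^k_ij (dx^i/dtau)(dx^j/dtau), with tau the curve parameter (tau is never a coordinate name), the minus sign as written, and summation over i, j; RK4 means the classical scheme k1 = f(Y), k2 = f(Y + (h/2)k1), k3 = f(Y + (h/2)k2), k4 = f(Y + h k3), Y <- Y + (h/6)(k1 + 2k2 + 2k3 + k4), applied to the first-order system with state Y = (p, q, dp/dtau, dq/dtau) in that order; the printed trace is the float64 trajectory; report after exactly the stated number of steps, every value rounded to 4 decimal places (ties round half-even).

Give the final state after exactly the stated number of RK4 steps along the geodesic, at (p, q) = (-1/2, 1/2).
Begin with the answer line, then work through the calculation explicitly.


Answer: p = -0.4490, q = 0.4499, dp/dtau = 0.1301, dq/dtau = -0.1253

f(Y) = (dp/dtau, dq/dtau, -Gamma^p_ij Y'^i Y'^j, -Gamma^q_ij Y'^i Y'^j) with the Gammas evaluated at the stage position; h = 0.200000; intermediate values shown to 6 dp
step 0: p = -0.5000, q = 0.5000, dp/dtau = 0.1250, dq/dtau = -0.1250
step 1:
  k1: at (p, q) = (-0.500000, 0.500000), (dp/dtau, dq/dtau) = (0.125000, -0.125000); Gamma_ppp = -0.775832, Gamma_ppq = 0.000000, Gamma_pqq = -0.020446, Gamma_qpp = -1.754816, Gamma_qpq = 0.000000, Gamma_qqq = 1.829235; k1 = (0.125000, -0.125000, 0.012442, -0.001163)
  k2: at (p, q) = (-0.487500, 0.487500), (dp/dtau, dq/dtau) = (0.126244, -0.125116); Gamma_ppp = -0.766498, Gamma_ppq = 0.000000, Gamma_pqq = -0.023344, Gamma_qpp = -1.776341, Gamma_qpq = 0.000000, Gamma_qqq = 1.866857; k2 = (0.126244, -0.125116, 0.012582, -0.000913)
  k3: at (p, q) = (-0.487376, 0.487488), (dp/dtau, dq/dtau) = (0.126258, -0.125091); Gamma_ppp = -0.766412, Gamma_ppq = 0.000000, Gamma_pqq = -0.023364, Gamma_qpp = -1.776218, Gamma_qpq = 0.000000, Gamma_qqq = 1.866883; k3 = (0.126258, -0.125091, 0.012583, -0.000898)
  k4: at (p, q) = (-0.474748, 0.474982), (dp/dtau, dq/dtau) = (0.127517, -0.125180); Gamma_ppp = -0.756493, Gamma_ppq = 0.000000, Gamma_pqq = -0.026574, Gamma_qpp = -1.797502, Gamma_qpq = 0.000000, Gamma_qqq = 1.905727; k4 = (0.127517, -0.125180, 0.012717, -0.000634)
  Y <- Y + (h/6)(k1 + 2k2 + 2k3 + k4): p = -0.4747, q = 0.4750, dp/dtau = 0.1275, dq/dtau = -0.1252
step 2:
  k1: at (p, q) = (-0.474749, 0.474980), (dp/dtau, dq/dtau) = (0.127516, -0.125181); Gamma_ppp = -0.756494, Gamma_ppq = 0.000000, Gamma_pqq = -0.026574, Gamma_qpp = -1.797508, Gamma_qpq = 0.000000, Gamma_qqq = 1.905732; k1 = (0.127516, -0.125181, 0.012717, -0.000635)
  k2: at (p, q) = (-0.461998, 0.462462), (dp/dtau, dq/dtau) = (0.128788, -0.125244); Gamma_ppp = -0.745963, Gamma_ppq = 0.000000, Gamma_pqq = -0.030128, Gamma_qpp = -1.818492, Gamma_qpq = 0.000000, Gamma_qqq = 1.945836; k2 = (0.128788, -0.125244, 0.012845, -0.000360)
  k3: at (p, q) = (-0.461870, 0.462456), (dp/dtau, dq/dtau) = (0.128801, -0.125217); Gamma_ppp = -0.745868, Gamma_ppq = 0.000000, Gamma_pqq = -0.030151, Gamma_qpp = -1.818327, Gamma_qpq = 0.000000, Gamma_qqq = 1.945843; k3 = (0.128801, -0.125217, 0.012846, -0.000344)
  k4: at (p, q) = (-0.448989, 0.449937), (dp/dtau, dq/dtau) = (0.130086, -0.125249); Gamma_ppp = -0.734686, Gamma_ppq = 0.000000, Gamma_pqq = -0.034088, Gamma_qpp = -1.838853, Gamma_qpq = 0.000000, Gamma_qqq = 1.987182; k4 = (0.130086, -0.125249, 0.012967, -0.000056)
  Y <- Y + (h/6)(k1 + 2k2 + 2k3 + k4): p = -0.4490, q = 0.4499, dp/dtau = 0.1301, dq/dtau = -0.1253


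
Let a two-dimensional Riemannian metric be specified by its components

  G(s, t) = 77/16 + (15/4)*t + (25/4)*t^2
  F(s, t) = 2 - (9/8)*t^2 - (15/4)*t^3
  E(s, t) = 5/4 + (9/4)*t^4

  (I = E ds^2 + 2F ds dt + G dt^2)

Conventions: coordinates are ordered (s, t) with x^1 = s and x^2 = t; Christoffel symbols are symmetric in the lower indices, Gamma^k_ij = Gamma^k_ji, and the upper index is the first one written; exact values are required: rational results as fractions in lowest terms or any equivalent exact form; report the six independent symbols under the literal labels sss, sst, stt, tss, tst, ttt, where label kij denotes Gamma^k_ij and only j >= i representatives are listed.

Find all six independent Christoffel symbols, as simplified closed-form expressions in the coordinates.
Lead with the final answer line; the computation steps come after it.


Answer: Gamma_sss = (-1080*t^6 - 324*t^5 + 576*t^3)/(612*t^4 + 960*t^3 + 788*t^2 + 300*t + 129), Gamma_sst = (1800*t^5 + 1080*t^4 + 1386*t^3)/(612*t^4 + 960*t^3 + 788*t^2 + 300*t + 129), Gamma_stt = (-3000*t^4 - 2700*t^3 - 3870*t^2 - 1493*t - 240)/(612*t^4 + 960*t^3 + 788*t^2 + 300*t + 129), Gamma_tss = (-648*t^7 - 360*t^3)/(612*t^4 + 960*t^3 + 788*t^2 + 300*t + 129), Gamma_tst = (1080*t^6 + 324*t^5 - 576*t^3)/(612*t^4 + 960*t^3 + 788*t^2 + 300*t + 129), Gamma_ttt = (-1800*t^5 - 1080*t^4 - 162*t^3 + 1440*t^2 + 788*t + 150)/(612*t^4 + 960*t^3 + 788*t^2 + 300*t + 129)

E = 5/4 + (9/4)*t^4; F = 2 - (9/8)*t^2 - (15/4)*t^3; G = 77/16 + (15/4)*t + (25/4)*t^2
Gamma^k_ij = (1/2) g^{kl} (d_i g_jl + d_j g_il - d_l g_ij), with g^inv = (1/(EG-F^2)) [[G, -F], [-F, E]]
first partials: E_s = 0, E_t = 9*t^3, F_s = 0, F_t = -(9/4)*t - (45/4)*t^2, G_s = 0, G_t = 15/4 + (25/2)*t
D = EG - F^2 = 129/64 + (75/16)*t + (197/16)*t^2 + 15*t^3 + (153/16)*t^4
expanded: Gamma^s_ss = (G E_s - 2F F_s + F E_t)/(2D), Gamma^s_st = (G E_t - F G_s)/(2D), Gamma^s_tt = (2G F_t - G G_s - F G_t)/(2D), Gamma^t_ss = (2E F_s - E E_t - F E_s)/(2D), Gamma^t_st = (E G_s - F E_t)/(2D), Gamma^t_tt = (E G_t - 2F F_t + F G_s)/(2D); substitute and cancel common factors


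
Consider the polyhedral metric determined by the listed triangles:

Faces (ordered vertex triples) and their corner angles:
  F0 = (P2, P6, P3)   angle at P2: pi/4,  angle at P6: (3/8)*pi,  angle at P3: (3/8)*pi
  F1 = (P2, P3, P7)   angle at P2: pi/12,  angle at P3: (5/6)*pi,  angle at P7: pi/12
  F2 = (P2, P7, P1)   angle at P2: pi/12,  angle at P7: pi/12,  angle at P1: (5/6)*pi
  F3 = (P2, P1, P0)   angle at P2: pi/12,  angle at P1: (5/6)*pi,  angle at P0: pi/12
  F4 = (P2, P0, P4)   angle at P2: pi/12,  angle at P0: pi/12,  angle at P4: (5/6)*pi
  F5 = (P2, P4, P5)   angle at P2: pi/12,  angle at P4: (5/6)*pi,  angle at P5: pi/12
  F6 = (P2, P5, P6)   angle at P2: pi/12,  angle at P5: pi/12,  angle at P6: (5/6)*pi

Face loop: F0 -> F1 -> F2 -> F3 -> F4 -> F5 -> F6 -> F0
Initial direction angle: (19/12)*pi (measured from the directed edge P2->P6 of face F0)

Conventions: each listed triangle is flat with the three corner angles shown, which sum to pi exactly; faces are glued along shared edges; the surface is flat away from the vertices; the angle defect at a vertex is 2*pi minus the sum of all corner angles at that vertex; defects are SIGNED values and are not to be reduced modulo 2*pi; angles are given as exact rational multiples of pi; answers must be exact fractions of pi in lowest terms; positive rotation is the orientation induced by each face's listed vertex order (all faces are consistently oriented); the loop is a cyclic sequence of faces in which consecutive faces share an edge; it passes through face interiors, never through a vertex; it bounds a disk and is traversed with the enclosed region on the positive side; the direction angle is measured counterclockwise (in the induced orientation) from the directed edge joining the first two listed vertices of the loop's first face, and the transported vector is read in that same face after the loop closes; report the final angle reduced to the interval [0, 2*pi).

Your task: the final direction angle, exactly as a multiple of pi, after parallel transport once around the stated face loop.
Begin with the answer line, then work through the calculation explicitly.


Answer: final direction angle = (5/6)*pi

enclosed vertex P2: corner angles sum to (3/4)*pi, defect = 2*pi - (3/4)*pi = (5/4)*pi
the final direction is the initial angle plus the enclosed defects, taken mod 2*pi in the induced orientation
final angle = (19/12)*pi + (5/4)*pi = (5/6)*pi (mod 2*pi)


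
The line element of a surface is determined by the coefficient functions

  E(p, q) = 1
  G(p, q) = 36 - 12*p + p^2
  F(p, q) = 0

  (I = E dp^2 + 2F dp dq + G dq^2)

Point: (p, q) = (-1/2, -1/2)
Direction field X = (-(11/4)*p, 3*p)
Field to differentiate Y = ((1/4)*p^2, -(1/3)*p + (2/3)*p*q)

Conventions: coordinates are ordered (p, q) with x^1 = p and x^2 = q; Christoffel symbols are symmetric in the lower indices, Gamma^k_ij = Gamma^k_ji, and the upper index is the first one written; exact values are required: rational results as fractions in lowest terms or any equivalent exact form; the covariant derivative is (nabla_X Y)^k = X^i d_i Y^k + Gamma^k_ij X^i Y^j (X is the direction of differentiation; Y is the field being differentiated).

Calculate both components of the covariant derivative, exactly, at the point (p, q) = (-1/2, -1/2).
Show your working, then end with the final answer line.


E = 1, F = 0, G = 169/4 at the point
E_p = 0, E_q = 0, F_p = 0, F_q = 0, G_p = -13, G_q = 0
EG - F^2 = 169/4;  g^inv = (4/169) * [[169/4, 0], [0, 1]]
first-kind symbols [ij,l] = (1/2)(d_i g_jl + d_j g_il - d_l g_ij): [pp,p] = E_p/2 = 0, [pp,q] = F_p - E_q/2 = 0, [pq,p] = E_q/2 = 0, [pq,q] = G_p/2 = -13/2, [qq,p] = F_q - G_p/2 = 13/2, [qq,q] = G_q/2 = 0
Gamma^p_ij = (G*[ij,p] - F*[ij,q])/(EG - F^2), Gamma^q_ij = (E*[ij,q] - F*[ij,p])/(EG - F^2)
Gamma_ppp = 0, Gamma_ppq = 0, Gamma_pqq = 13/2, Gamma_qpp = 0, Gamma_qpq = -2/13, Gamma_qqq = 0
X = (11/8, -3/2), Y = (1/16, 1/3) at the point

Answer: (nabla_X Y)^p = -115/32, (nabla_X Y)^q = -295/624


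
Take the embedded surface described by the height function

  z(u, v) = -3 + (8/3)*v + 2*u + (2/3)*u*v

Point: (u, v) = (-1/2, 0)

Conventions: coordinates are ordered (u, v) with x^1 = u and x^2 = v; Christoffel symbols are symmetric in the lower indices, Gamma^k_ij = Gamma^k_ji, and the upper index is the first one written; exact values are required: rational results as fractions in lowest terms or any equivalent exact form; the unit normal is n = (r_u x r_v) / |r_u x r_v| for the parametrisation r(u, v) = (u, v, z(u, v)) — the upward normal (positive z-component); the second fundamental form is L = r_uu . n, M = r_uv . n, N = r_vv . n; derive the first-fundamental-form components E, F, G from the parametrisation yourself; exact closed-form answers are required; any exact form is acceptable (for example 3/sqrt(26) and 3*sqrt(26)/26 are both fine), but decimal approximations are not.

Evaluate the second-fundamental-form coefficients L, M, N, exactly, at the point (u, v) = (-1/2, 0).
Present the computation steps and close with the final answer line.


z_u = 2, z_v = 7/3, z_uu = 0, z_uv = 2/3, z_vv = 0
E = 5, F = 14/3, G = 58/9; answer radicand W^2 = 94/9
unnormalised second-form numerators: l = 0, m = 2/3, n = 0; L = l/sqrt(94/9), and similarly M = m/sqrt(W^2), N = n/sqrt(W^2)

Answer: L = 0, M = sqrt(94)/47, N = 0


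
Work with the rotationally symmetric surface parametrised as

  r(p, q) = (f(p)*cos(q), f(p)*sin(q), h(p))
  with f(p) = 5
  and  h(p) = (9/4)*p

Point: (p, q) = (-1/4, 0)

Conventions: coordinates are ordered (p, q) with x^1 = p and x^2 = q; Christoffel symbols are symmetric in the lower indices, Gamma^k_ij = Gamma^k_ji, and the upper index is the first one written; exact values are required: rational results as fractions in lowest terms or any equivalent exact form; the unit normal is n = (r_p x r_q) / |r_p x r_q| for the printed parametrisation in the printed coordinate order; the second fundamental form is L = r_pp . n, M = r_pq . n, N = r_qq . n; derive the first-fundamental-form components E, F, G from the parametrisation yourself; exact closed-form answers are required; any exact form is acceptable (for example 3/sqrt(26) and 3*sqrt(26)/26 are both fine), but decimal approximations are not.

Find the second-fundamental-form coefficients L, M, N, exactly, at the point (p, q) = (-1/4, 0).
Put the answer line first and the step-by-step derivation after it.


Answer: L = 0, M = 0, N = 5

f = 5, f' = 0, f'' = 0, h' = 9/4, h'' = 0
E = 81/16, F = 0, G = 25; answer radicand W^2 = 81/16
unnormalised second-form numerators: l = 0, m = 0, n = 45/4; L = l/sqrt(81/16), and similarly M = m/sqrt(W^2), N = n/sqrt(W^2)


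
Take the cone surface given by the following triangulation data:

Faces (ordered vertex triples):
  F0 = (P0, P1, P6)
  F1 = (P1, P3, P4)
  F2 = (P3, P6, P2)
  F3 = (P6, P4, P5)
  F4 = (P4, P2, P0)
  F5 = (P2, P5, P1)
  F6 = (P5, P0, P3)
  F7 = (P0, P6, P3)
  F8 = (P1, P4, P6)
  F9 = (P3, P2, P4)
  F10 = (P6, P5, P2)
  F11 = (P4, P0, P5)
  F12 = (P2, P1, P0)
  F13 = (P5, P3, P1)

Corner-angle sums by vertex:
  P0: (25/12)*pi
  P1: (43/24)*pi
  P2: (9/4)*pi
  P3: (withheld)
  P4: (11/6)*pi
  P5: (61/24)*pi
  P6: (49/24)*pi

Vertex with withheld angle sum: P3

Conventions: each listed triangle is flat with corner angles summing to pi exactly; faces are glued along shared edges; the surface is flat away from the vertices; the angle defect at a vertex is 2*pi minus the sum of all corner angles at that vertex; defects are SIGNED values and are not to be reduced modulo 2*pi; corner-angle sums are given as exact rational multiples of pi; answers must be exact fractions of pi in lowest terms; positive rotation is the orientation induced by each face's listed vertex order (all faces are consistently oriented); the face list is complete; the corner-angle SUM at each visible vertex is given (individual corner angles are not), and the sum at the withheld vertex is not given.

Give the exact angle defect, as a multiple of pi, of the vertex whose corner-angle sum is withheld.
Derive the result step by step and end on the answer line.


V = 7, E = 21, F = 14; chi = V - E + F = 0
Gauss-Bonnet: total defect = 2*pi*chi = 0; visible defects sum to (-13/24)*pi

Answer: defect(P3) = (13/24)*pi


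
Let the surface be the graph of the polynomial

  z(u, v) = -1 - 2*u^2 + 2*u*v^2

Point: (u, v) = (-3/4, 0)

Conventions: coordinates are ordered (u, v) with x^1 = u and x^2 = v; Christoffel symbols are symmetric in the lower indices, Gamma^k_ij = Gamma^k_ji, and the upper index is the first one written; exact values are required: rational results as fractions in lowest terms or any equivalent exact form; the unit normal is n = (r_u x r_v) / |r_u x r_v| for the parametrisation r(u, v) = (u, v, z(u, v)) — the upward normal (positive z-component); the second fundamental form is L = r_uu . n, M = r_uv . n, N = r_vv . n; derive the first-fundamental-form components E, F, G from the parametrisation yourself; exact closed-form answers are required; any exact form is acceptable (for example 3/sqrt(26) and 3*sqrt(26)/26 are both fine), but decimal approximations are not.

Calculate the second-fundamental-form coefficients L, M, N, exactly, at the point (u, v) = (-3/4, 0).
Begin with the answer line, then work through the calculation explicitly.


Answer: L = -2*sqrt(10)/5, M = 0, N = -3*sqrt(10)/10

z_u = 3, z_v = 0, z_uu = -4, z_uv = 0, z_vv = -3
E = 10, F = 0, G = 1; answer radicand W^2 = 10
unnormalised second-form numerators: l = -4, m = 0, n = -3; L = l/sqrt(10), and similarly M = m/sqrt(W^2), N = n/sqrt(W^2)


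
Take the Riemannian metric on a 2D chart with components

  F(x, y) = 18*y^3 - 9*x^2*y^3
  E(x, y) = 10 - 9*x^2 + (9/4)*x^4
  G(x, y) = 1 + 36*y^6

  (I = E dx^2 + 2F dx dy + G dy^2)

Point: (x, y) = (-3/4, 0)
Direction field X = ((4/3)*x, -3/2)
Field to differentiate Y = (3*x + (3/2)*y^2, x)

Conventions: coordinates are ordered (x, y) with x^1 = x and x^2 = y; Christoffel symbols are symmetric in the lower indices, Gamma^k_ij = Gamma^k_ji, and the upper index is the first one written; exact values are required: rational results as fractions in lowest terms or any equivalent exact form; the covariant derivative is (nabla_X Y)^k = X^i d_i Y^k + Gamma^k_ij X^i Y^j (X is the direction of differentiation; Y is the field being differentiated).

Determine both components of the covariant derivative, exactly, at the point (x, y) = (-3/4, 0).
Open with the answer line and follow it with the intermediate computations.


Answer: (nabla_X Y)^x = -6177/5785, (nabla_X Y)^y = -1

E = 5785/1024, F = 0, G = 1 at the point
E_x = 621/64, E_y = 0, F_x = 0, F_y = 0, G_x = 0, G_y = 0
EG - F^2 = 5785/1024;  g^inv = (1024/5785) * [[1, 0], [0, 5785/1024]]
first-kind symbols [ij,l] = (1/2)(d_i g_jl + d_j g_il - d_l g_ij): [xx,x] = E_x/2 = 621/128, [xx,y] = F_x - E_y/2 = 0, [xy,x] = E_y/2 = 0, [xy,y] = G_x/2 = 0, [yy,x] = F_y - G_x/2 = 0, [yy,y] = G_y/2 = 0
Gamma^x_ij = (G*[ij,x] - F*[ij,y])/(EG - F^2), Gamma^y_ij = (E*[ij,y] - F*[ij,x])/(EG - F^2)
Gamma_xxx = 4968/5785, Gamma_xxy = 0, Gamma_xyy = 0, Gamma_yxx = 0, Gamma_yxy = 0, Gamma_yyy = 0
X = (-1, -3/2), Y = (-9/4, -3/4) at the point


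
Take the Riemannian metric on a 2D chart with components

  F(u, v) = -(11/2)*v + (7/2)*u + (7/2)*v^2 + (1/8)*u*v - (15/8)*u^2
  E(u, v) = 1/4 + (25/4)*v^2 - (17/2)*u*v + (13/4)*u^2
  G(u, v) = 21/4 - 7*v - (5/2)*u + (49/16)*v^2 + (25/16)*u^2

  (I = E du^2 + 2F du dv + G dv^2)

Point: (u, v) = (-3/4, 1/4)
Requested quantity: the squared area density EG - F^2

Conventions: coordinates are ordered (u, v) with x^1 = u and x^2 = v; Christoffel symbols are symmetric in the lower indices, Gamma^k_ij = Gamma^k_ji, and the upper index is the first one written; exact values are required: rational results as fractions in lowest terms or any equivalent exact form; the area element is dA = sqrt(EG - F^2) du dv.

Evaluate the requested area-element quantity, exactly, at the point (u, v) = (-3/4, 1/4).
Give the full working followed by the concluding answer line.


E = 65/16, F = -311/64, G = 825/128; EG - F^2 = 10529/4096

Answer: EG - F^2 = 10529/4096


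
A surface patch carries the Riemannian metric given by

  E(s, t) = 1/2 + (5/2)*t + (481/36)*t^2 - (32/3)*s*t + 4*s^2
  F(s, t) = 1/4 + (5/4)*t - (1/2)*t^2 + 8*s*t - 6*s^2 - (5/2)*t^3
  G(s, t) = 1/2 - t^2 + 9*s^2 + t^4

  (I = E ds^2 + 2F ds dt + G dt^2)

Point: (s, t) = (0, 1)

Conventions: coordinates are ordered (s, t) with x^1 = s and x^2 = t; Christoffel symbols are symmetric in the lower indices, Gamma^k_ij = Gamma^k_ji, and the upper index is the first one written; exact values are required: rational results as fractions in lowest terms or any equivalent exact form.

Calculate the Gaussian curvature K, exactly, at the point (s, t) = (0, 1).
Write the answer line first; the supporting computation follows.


Answer: K = 241102/182329

E = 589/36, F = -3/2, G = 1/2, EG - F^2 = 427/72 at the point
E_s = -32/3, E_t = 263/9, F_s = 8, F_t = -29/4, G_s = 0, G_t = 2
E_tt = 481/18, F_st = 8, G_ss = 18
The intrinsic route: Brioschi's K = (det M1 - det M2)/(EG - F^2)^2.
M1 = [[-E_tt/2 + F_st - G_ss/2, E_s/2, F_s - E_t/2], [F_t - G_s/2, E, F], [G_t/2, F, G]] = [[-517/36, -16/3, -119/18], [-29/4, 589/36, -3/2], [1, -3/2, 1/2]]; det M1 = -156125/2592
M2 = [[0, E_t/2, G_s/2], [E_t/2, E, F], [G_s/2, F, G]] = [[0, 263/18, 0], [263/18, 589/36, -3/2], [0, -3/2, 1/2]]; det M2 = -69169/648
det M1 - det M2 = 120551/2592; K = 120551/2592 / (427/72)^2 = 241102/182329


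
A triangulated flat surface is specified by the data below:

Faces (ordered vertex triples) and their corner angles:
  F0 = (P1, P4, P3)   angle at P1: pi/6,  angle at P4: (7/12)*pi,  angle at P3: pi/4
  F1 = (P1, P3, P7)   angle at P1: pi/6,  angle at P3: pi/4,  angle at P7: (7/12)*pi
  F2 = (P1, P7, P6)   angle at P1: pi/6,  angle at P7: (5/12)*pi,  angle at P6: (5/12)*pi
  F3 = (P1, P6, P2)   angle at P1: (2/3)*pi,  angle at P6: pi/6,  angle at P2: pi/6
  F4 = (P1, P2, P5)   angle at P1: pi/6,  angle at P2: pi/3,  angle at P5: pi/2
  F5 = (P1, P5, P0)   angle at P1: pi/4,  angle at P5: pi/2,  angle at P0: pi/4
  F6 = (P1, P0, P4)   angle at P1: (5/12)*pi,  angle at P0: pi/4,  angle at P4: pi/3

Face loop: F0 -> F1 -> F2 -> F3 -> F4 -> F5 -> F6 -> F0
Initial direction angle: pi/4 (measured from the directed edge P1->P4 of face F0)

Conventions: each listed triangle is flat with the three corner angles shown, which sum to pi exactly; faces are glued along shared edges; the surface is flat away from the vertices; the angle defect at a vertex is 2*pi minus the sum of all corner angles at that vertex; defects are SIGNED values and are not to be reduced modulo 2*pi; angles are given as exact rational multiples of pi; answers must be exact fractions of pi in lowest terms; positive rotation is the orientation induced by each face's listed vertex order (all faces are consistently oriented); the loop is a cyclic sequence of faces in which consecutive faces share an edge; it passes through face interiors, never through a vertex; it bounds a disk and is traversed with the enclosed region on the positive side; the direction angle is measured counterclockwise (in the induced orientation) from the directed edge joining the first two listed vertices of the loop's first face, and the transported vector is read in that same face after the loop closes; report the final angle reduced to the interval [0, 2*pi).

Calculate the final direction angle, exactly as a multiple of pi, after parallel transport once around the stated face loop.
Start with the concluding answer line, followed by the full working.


Answer: final direction angle = pi/4

enclosed vertex P1: corner angles sum to 2*pi, defect = 2*pi - 2*pi = 0
the rotation equals the total enclosed defect, so the final angle is initial + defects (mod 2*pi)
final angle = pi/4 + 0 = pi/4 (mod 2*pi)


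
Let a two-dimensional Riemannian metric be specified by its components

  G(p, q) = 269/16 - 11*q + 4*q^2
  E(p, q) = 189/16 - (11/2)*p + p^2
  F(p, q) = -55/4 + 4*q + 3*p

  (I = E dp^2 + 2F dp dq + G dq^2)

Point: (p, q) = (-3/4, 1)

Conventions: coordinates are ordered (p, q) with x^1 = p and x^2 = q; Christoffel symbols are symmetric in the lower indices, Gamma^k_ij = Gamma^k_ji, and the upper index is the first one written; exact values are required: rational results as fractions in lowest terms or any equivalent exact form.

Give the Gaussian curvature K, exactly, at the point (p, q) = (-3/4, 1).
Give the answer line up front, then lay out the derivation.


Answer: K = 4736/328329

E = 33/2, F = -12, G = 157/16, EG - F^2 = 573/32 at the point
E_p = -7, E_q = 0, F_p = 3, F_q = 4, G_p = 0, G_q = -3
E_qq = 0, F_pq = 0, G_pp = 0
K follows from Brioschi's formula, (det M1 - det M2)/(EG - F^2)^2.
M1 = [[-E_qq/2 + F_pq - G_pp/2, E_p/2, F_p - E_q/2], [F_q - G_p/2, E, F], [G_q/2, F, G]] = [[0, -7/2, 3], [4, 33/2, -12], [-3/2, -12, 157/16]]; det M1 = 37/8
M2 = [[0, E_q/2, G_p/2], [E_q/2, E, F], [G_p/2, F, G]] = [[0, 0, 0], [0, 33/2, -12], [0, -12, 157/16]]; det M2 = 0
det M1 - det M2 = 37/8; K = 37/8 / (573/32)^2 = 4736/328329


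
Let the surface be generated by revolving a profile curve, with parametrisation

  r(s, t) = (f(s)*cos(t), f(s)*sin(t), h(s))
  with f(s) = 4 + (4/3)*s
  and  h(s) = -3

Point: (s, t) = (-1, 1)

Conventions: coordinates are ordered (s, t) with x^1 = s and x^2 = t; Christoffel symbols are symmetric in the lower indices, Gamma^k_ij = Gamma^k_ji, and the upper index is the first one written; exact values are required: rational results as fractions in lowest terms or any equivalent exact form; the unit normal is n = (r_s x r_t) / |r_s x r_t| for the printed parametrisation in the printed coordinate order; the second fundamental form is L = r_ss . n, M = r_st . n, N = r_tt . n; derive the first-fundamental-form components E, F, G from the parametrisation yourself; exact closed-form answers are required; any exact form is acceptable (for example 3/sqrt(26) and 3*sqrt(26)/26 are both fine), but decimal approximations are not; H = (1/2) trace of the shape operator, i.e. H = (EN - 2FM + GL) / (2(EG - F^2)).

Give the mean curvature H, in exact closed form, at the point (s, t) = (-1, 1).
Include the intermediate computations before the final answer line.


f = 8/3, f' = 4/3, f'' = 0, h' = 0, h'' = 0
E = 16/9, F = 0, G = 64/9; answer radicand W^2 = 16/9
unnormalised second-form numerators: l = 0, m = 0, n = 0; L = l/sqrt(16/9), and similarly M = m/sqrt(W^2), N = n/sqrt(W^2)
H = (E*n - 2*F*m + G*l) / (2*(EG - F^2)*sqrt(W^2)); E*n - 2*F*m + G*l = 0, EG - F^2 = 1024/81, so H = (0)/sqrt(16/9)

Answer: H = 0


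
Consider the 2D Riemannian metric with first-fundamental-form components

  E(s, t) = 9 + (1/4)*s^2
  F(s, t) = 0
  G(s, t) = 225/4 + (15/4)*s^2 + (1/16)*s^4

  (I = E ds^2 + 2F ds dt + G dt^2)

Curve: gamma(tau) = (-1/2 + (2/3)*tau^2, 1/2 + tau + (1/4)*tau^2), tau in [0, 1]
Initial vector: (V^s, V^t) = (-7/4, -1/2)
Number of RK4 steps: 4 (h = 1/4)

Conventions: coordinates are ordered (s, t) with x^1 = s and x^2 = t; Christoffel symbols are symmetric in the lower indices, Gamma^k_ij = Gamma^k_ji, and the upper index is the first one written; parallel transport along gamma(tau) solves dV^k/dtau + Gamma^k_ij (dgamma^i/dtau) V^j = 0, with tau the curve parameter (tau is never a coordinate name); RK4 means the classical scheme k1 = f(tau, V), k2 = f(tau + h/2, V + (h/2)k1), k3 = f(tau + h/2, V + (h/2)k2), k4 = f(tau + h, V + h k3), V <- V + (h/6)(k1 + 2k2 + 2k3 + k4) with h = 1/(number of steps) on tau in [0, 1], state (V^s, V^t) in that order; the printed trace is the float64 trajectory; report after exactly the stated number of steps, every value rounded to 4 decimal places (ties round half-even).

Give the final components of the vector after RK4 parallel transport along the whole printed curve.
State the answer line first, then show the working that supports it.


Answer: V^s = -1.6860, V^t = -0.5402

gamma'(tau) = ((4/3)*tau, 1 + (1/2)*tau); f(tau, V)^k = -Gamma^k_ij(gamma(tau)) gamma'^i(tau) V^j; h = 1/4; intermediate values shown to 6 dp
curve data and Christoffel symbols at the stage parameters:
  tau = 0.000000: gamma = (-0.500000, 0.500000), gamma' = (0.000000, 1.000000); Gamma_sss = -0.013793, Gamma_sst = 0.000000, Gamma_stt = 0.208621, Gamma_tss = 0.000000, Gamma_tst = -0.033058, Gamma_ttt = 0.000000
  tau = 0.125000: gamma = (-0.489583, 0.628906), gamma' = (0.166667, 1.062500); Gamma_sss = -0.013510, Gamma_sst = 0.000000, Gamma_stt = 0.204263, Gamma_tss = 0.000000, Gamma_tst = -0.032380, Gamma_ttt = 0.000000
  tau = 0.250000: gamma = (-0.458333, 0.765625), gamma' = (0.333333, 1.125000); Gamma_sss = -0.012658, Gamma_sst = 0.000000, Gamma_stt = 0.191194, Gamma_tss = 0.000000, Gamma_tst = -0.030343, Gamma_ttt = 0.000000
  tau = 0.375000: gamma = (-0.406250, 0.910156), gamma' = (0.500000, 1.187500); Gamma_sss = -0.011233, Gamma_sst = 0.000000, Gamma_stt = 0.169425, Gamma_tss = 0.000000, Gamma_tst = -0.026935, Gamma_ttt = 0.000000
  tau = 0.500000: gamma = (-0.333333, 1.062500), gamma' = (0.666667, 1.250000); Gamma_sss = -0.009231, Gamma_sst = 0.000000, Gamma_stt = 0.138974, Gamma_tss = 0.000000, Gamma_tst = -0.022140, Gamma_ttt = 0.000000
  tau = 0.625000: gamma = (-0.239583, 1.222656), gamma' = (0.833333, 1.312500); Gamma_sss = -0.006644, Gamma_sst = 0.000000, Gamma_stt = 0.099858, Gamma_tss = 0.000000, Gamma_tst = -0.015942, Gamma_ttt = 0.000000
  tau = 0.750000: gamma = (-0.125000, 1.390625), gamma' = (1.000000, 1.375000); Gamma_sss = -0.003471, Gamma_sst = 0.000000, Gamma_stt = 0.052088, Gamma_tss = 0.000000, Gamma_tst = -0.008329, Gamma_ttt = 0.000000
  tau = 0.875000: gamma = (0.010417, 1.566406), gamma' = (1.166667, 1.437500); Gamma_sss = 0.000289, Gamma_sst = 0.000000, Gamma_stt = -0.004340, Gamma_tss = 0.000000, Gamma_tst = 0.000694, Gamma_ttt = 0.000000
  tau = 1.000000: gamma = (0.166667, 1.750000), gamma' = (1.333333, 1.500000); Gamma_sss = 0.004626, Gamma_sst = 0.000000, Gamma_stt = -0.069455, Gamma_tss = 0.000000, Gamma_tst = 0.011101, Gamma_ttt = 0.000000
step 0: V^s = -1.7500, V^t = -0.5000
step 1: k1 = (0.104310, -0.057851), k2 = (0.106173, -0.062496), k3 = (0.106300, -0.062491), k4 = (0.103635, -0.064046); V <- V + (h/6)(k1 + 2k2 + 2k3 + k4): V^s = -1.7236, V^t = -0.5155
step 2: k1 = (0.103607, -0.064052), k2 = (0.095716, -0.061767), k3 = (0.095653, -0.061795), k4 = (0.081775, -0.054877); V <- V + (h/6)(k1 + 2k2 + 2k3 + k4): V^s = -1.7000, V^t = -0.5307
step 3: k1 = (0.081739, -0.054881), k2 = (0.061105, -0.042497), k3 = (0.060887, -0.042531), k4 = (0.032927, -0.023803); V <- V + (h/6)(k1 + 2k2 + 2k3 + k4): V^s = -1.6850, V^t = -0.5411
step 4: k1 = (0.032907, -0.023804), k2 = (-0.002827, 0.002119), k3 = (-0.002805, 0.002121), k4 = (-0.045922, 0.036070); V <- V + (h/6)(k1 + 2k2 + 2k3 + k4): V^s = -1.6860, V^t = -0.5402


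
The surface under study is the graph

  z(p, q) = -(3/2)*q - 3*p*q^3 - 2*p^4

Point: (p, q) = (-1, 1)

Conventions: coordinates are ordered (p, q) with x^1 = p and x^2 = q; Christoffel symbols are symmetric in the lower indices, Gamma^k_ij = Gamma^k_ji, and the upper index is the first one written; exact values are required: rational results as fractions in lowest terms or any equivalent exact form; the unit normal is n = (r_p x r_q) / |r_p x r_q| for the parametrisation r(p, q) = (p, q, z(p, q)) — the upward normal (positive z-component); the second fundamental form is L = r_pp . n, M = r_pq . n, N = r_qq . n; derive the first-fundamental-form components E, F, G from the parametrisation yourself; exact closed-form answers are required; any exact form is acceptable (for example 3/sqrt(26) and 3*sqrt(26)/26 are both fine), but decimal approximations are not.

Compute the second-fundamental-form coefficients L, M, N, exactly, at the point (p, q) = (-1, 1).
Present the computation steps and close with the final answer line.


z_p = 5, z_q = 15/2, z_pp = -24, z_pq = -9, z_qq = 18
E = 26, F = 75/2, G = 229/4; answer radicand W^2 = 329/4
unnormalised second-form numerators: l = -24, m = -9, n = 18; L = l/sqrt(329/4), and similarly M = m/sqrt(W^2), N = n/sqrt(W^2)

Answer: L = -48*sqrt(329)/329, M = -18*sqrt(329)/329, N = 36*sqrt(329)/329


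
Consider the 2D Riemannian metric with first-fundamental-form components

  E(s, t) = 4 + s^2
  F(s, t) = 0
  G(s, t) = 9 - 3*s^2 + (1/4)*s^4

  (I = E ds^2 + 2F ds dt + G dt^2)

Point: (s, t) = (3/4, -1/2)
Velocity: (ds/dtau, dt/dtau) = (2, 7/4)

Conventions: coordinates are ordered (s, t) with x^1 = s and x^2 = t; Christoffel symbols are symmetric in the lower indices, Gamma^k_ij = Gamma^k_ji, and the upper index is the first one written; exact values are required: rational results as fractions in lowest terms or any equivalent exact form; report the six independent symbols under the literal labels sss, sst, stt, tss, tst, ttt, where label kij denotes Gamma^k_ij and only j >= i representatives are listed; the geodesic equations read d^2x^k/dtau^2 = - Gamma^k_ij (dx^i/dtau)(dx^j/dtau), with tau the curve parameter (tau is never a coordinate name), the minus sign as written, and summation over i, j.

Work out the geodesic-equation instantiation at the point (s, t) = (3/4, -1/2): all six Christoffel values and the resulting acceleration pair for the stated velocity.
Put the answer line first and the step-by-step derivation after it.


Answer: Gamma_sss = 12/73, Gamma_sst = 0, Gamma_stt = 261/584, Gamma_tss = 0, Gamma_tst = -8/29, Gamma_ttt = 0; accelerations (d^2s/dtau^2, d^2t/dtau^2) = (-18933/9344, 56/29)

E = 73/16, F = 0, G = 7569/1024 at the point
E_s = 3/2, E_t = 0, F_s = 0, F_t = 0, G_s = -261/64, G_t = 0
EG - F^2 = 552537/16384;  g^inv = (16384/552537) * [[7569/1024, 0], [0, 73/16]]
first-kind symbols [ij,l] = (1/2)(d_i g_jl + d_j g_il - d_l g_ij): [ss,s] = E_s/2 = 3/4, [ss,t] = F_s - E_t/2 = 0, [st,s] = E_t/2 = 0, [st,t] = G_s/2 = -261/128, [tt,s] = F_t - G_s/2 = 261/128, [tt,t] = G_t/2 = 0
Gamma^s_ij = (G*[ij,s] - F*[ij,t])/(EG - F^2), Gamma^t_ij = (E*[ij,t] - F*[ij,s])/(EG - F^2)
Gamma_sss = 12/73, Gamma_sst = 0, Gamma_stt = 261/584, Gamma_tss = 0, Gamma_tst = -8/29, Gamma_ttt = 0
d^2s/dtau^2 = -(Gamma_sss*(2)^2 + 2*Gamma_sst*(2)*(7/4) + Gamma_stt*(7/4)^2) = -18933/9344
d^2t/dtau^2 = -(Gamma_tss*(2)^2 + 2*Gamma_tst*(2)*(7/4) + Gamma_ttt*(7/4)^2) = 56/29


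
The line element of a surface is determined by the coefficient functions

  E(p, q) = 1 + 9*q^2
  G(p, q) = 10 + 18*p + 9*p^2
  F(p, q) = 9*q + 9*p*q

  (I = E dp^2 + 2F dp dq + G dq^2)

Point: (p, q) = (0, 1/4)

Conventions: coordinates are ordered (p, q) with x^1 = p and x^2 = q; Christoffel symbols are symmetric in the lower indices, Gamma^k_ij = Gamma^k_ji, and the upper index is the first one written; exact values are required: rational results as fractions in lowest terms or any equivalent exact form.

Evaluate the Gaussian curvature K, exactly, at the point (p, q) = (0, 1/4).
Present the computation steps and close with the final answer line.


E = 25/16, F = 9/4, G = 10, EG - F^2 = 169/16 at the point
E_p = 0, E_q = 9/2, F_p = 9/4, F_q = 9, G_p = 18, G_q = 0
E_qq = 18, F_pq = 9, G_pp = 18
The intrinsic route: Brioschi's K = (det M1 - det M2)/(EG - F^2)^2.
M1 = [[-E_qq/2 + F_pq - G_pp/2, E_p/2, F_p - E_q/2], [F_q - G_p/2, E, F], [G_q/2, F, G]] = [[-9, 0, 0], [0, 25/16, 9/4], [0, 9/4, 10]]; det M1 = -1521/16
M2 = [[0, E_q/2, G_p/2], [E_q/2, E, F], [G_p/2, F, G]] = [[0, 9/4, 9], [9/4, 25/16, 9/4], [9, 9/4, 10]]; det M2 = -1377/16
det M1 - det M2 = -9; K = -9 / (169/16)^2 = -2304/28561

Answer: K = -2304/28561


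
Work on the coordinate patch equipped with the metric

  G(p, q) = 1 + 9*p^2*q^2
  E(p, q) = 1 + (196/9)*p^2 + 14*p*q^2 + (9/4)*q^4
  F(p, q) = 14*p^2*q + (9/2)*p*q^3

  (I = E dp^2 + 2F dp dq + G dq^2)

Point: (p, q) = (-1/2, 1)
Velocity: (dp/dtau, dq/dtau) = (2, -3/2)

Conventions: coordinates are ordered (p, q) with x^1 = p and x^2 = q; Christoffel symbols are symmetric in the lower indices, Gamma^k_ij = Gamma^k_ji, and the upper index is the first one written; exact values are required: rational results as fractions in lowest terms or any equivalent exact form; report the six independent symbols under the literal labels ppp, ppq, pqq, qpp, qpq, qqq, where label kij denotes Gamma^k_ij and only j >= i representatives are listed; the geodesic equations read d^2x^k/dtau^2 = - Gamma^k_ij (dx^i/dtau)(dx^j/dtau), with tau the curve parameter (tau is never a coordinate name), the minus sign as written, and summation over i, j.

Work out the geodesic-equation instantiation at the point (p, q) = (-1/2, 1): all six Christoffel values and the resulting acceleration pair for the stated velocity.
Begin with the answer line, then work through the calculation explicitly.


Answer: Gamma_ppp = -70/71, Gamma_ppq = -45/71, Gamma_pqq = 45/142, Gamma_qpp = -126/71, Gamma_qpq = -81/71, Gamma_qqq = 81/142; accelerations (d^2p/dtau^2, d^2q/dtau^2) = (-325/568, -585/568)

E = 61/36, F = 5/4, G = 13/4 at the point
E_p = -70/9, E_q = -5, F_p = -19/2, F_q = -13/4, G_p = -9, G_q = 9/2
EG - F^2 = 71/18;  g^inv = (18/71) * [[13/4, -5/4], [-5/4, 61/36]]
first-kind symbols [ij,l] = (1/2)(d_i g_jl + d_j g_il - d_l g_ij): [pp,p] = E_p/2 = -35/9, [pp,q] = F_p - E_q/2 = -7, [pq,p] = E_q/2 = -5/2, [pq,q] = G_p/2 = -9/2, [qq,p] = F_q - G_p/2 = 5/4, [qq,q] = G_q/2 = 9/4
Gamma^p_ij = (G*[ij,p] - F*[ij,q])/(EG - F^2), Gamma^q_ij = (E*[ij,q] - F*[ij,p])/(EG - F^2)
Gamma_ppp = -70/71, Gamma_ppq = -45/71, Gamma_pqq = 45/142, Gamma_qpp = -126/71, Gamma_qpq = -81/71, Gamma_qqq = 81/142
d^2p/dtau^2 = -(Gamma_ppp*(2)^2 + 2*Gamma_ppq*(2)*(-3/2) + Gamma_pqq*(-3/2)^2) = -325/568
d^2q/dtau^2 = -(Gamma_qpp*(2)^2 + 2*Gamma_qpq*(2)*(-3/2) + Gamma_qqq*(-3/2)^2) = -585/568
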